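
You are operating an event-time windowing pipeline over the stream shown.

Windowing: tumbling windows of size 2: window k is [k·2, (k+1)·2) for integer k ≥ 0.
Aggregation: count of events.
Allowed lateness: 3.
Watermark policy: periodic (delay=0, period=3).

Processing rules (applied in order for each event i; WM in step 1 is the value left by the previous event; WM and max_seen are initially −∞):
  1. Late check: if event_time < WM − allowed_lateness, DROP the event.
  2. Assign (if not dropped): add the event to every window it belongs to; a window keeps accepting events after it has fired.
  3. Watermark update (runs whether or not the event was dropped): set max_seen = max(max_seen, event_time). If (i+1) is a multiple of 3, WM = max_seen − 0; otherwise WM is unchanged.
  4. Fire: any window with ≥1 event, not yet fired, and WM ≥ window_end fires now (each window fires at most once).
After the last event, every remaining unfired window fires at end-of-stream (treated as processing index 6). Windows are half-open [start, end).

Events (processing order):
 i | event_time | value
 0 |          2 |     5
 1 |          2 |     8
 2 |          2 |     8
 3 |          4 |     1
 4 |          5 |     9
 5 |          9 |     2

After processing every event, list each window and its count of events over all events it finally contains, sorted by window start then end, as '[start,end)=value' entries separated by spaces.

[2,4)=3 [4,6)=2 [8,10)=1

i=0 t=2 v=5: → [2,4); WM=−∞
i=1 t=2 v=8: → [2,4); WM=−∞
i=2 t=2 v=8: → [2,4); WM=2
i=3 t=4 v=1: → [4,6); WM=2
i=4 t=5 v=9: → [4,6); WM=2
i=5 t=9 v=2: → [8,10); WM=9; [2,4) fires=3 [4,6) fires=2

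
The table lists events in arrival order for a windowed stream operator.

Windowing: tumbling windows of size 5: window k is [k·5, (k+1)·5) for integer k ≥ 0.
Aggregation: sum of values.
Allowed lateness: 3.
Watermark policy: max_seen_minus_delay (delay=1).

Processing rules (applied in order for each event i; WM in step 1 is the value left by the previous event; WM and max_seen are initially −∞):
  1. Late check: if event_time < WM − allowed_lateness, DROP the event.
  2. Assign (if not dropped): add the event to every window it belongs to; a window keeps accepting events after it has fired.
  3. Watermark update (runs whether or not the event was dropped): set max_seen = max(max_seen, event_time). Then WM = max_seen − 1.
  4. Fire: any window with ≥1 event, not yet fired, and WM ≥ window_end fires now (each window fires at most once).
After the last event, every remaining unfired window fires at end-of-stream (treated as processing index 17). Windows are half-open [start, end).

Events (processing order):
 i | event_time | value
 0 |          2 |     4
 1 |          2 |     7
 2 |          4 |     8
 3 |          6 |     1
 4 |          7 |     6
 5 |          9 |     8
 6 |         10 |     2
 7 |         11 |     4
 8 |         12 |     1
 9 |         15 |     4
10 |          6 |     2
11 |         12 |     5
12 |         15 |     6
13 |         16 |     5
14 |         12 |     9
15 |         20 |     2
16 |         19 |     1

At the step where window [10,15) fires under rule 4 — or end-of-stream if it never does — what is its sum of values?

12

i=0 t=2 v=4: → [0,5); WM=1
i=1 t=2 v=7: → [0,5); WM=1
i=2 t=4 v=8: → [0,5); WM=3
i=3 t=6 v=1: → [5,10); WM=5; [0,5) fires=19
i=4 t=7 v=6: → [5,10); WM=6
i=5 t=9 v=8: → [5,10); WM=8
i=6 t=10 v=2: → [10,15); WM=9
i=7 t=11 v=4: → [10,15); WM=10; [5,10) fires=15
i=8 t=12 v=1: → [10,15); WM=11
i=9 t=15 v=4: → [15,20); WM=14
i=10 t=6 v=2: DROP (t<14-3); WM=14
i=11 t=12 v=5: → [10,15); WM=14
i=12 t=15 v=6: → [15,20); WM=14
i=13 t=16 v=5: → [15,20); WM=15; [10,15) fires=12
i=14 t=12 v=9: → [10,15); WM=15
i=15 t=20 v=2: → [20,25); WM=19
i=16 t=19 v=1: → [15,20); WM=19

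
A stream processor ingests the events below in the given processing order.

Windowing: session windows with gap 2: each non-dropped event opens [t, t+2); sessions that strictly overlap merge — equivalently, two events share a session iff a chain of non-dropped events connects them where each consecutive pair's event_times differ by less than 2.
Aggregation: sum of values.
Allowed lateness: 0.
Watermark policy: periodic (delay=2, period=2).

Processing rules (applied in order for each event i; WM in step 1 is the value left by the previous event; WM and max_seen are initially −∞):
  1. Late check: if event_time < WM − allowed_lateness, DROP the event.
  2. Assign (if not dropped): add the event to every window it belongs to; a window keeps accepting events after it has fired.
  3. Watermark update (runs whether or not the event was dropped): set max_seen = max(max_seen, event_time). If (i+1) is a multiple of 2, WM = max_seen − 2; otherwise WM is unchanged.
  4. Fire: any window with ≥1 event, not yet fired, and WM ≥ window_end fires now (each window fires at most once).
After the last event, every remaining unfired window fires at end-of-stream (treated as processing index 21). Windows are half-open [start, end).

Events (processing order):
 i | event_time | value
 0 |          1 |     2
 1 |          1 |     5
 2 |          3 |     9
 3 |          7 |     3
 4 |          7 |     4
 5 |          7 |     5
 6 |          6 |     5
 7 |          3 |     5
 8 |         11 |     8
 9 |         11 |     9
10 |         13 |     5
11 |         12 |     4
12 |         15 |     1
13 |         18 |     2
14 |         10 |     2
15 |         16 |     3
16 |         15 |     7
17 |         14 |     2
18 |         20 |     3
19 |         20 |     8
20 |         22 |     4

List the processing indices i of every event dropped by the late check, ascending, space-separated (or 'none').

7 14 16 17

i=0 t=1 v=2: → [1,3); WM=−∞
i=1 t=1 v=5: → [1,3); WM=-1
i=2 t=3 v=9: → [3,5); WM=-1
i=3 t=7 v=3: → [7,9); WM=5
i=4 t=7 v=4: → [7,9); WM=5
i=5 t=7 v=5: → [7,9); WM=5
i=6 t=6 v=5: → [6,9); WM=5
i=7 t=3 v=5: DROP (t<5-0); WM=5
i=8 t=11 v=8: → [11,13); WM=5
i=9 t=11 v=9: → [11,13); WM=9
i=10 t=13 v=5: → [13,15); WM=9
i=11 t=12 v=4: → [11,15); WM=11
i=12 t=15 v=1: → [15,17); WM=11
i=13 t=18 v=2: → [18,20); WM=16
i=14 t=10 v=2: DROP (t<16-0); WM=16
i=15 t=16 v=3: → [15,18); WM=16
i=16 t=15 v=7: DROP (t<16-0); WM=16
i=17 t=14 v=2: DROP (t<16-0); WM=16
i=18 t=20 v=3: → [20,22); WM=16
i=19 t=20 v=8: → [20,22); WM=18
i=20 t=22 v=4: → [22,24); WM=18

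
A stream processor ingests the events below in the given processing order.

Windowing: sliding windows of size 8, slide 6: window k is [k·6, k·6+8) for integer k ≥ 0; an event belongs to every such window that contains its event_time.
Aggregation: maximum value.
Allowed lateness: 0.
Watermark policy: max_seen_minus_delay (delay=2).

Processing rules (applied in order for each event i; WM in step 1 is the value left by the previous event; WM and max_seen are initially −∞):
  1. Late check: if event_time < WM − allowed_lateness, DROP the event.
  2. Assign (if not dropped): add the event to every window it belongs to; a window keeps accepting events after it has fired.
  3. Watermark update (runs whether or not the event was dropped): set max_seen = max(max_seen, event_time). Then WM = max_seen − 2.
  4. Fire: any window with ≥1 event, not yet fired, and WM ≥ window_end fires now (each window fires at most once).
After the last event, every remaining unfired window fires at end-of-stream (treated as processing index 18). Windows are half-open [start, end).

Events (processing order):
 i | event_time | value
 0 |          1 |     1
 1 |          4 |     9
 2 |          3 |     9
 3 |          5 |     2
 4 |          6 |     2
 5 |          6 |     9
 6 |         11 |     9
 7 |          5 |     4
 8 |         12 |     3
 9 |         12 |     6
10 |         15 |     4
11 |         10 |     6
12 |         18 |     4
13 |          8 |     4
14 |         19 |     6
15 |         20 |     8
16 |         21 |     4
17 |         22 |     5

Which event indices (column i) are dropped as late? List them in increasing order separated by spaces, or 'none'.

7 11 13

i=0 t=1 v=1: → [0,8); WM=-1
i=1 t=4 v=9: → [0,8); WM=2
i=2 t=3 v=9: → [0,8); WM=2
i=3 t=5 v=2: → [0,8); WM=3
i=4 t=6 v=2: → [6,14),[0,8); WM=4
i=5 t=6 v=9: → [6,14),[0,8); WM=4
i=6 t=11 v=9: → [6,14); WM=9; [0,8) fires=9
i=7 t=5 v=4: DROP (t<9-0); WM=9
i=8 t=12 v=3: → [12,20),[6,14); WM=10
i=9 t=12 v=6: → [12,20),[6,14); WM=10
i=10 t=15 v=4: → [12,20); WM=13
i=11 t=10 v=6: DROP (t<13-0); WM=13
i=12 t=18 v=4: → [18,26),[12,20); WM=16; [6,14) fires=9
i=13 t=8 v=4: DROP (t<16-0); WM=16
i=14 t=19 v=6: → [18,26),[12,20); WM=17
i=15 t=20 v=8: → [18,26); WM=18
i=16 t=21 v=4: → [18,26); WM=19
i=17 t=22 v=5: → [18,26); WM=20; [12,20) fires=6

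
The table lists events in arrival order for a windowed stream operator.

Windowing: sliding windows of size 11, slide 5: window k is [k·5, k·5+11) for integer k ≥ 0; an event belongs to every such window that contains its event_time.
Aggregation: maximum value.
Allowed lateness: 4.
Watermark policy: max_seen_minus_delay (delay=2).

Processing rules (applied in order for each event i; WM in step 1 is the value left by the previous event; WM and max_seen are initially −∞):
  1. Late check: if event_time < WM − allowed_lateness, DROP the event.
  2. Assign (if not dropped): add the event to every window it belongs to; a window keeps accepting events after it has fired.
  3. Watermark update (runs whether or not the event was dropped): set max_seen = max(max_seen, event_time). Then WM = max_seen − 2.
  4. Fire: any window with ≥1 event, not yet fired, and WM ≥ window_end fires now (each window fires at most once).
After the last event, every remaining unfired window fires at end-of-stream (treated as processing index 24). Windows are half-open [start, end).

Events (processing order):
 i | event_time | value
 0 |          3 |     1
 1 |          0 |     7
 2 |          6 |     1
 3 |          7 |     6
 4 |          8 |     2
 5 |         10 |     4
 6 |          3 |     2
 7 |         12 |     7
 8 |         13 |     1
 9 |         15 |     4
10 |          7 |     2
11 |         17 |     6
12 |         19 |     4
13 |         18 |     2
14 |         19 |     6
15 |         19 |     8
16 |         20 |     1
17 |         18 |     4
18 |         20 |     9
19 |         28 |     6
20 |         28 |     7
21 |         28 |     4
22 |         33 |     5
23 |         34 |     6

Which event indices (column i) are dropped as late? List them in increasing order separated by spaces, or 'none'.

i=0 t=3 v=1: → [0,11); WM=1
i=1 t=0 v=7: → [0,11); WM=1
i=2 t=6 v=1: → [5,16),[0,11); WM=4
i=3 t=7 v=6: → [5,16),[0,11); WM=5
i=4 t=8 v=2: → [5,16),[0,11); WM=6
i=5 t=10 v=4: → [10,21),[5,16),[0,11); WM=8
i=6 t=3 v=2: DROP (t<8-4); WM=8
i=7 t=12 v=7: → [10,21),[5,16); WM=10
i=8 t=13 v=1: → [10,21),[5,16); WM=11; [0,11) fires=7
i=9 t=15 v=4: → [15,26),[10,21),[5,16); WM=13
i=10 t=7 v=2: DROP (t<13-4); WM=13
i=11 t=17 v=6: → [15,26),[10,21); WM=15
i=12 t=19 v=4: → [15,26),[10,21); WM=17; [5,16) fires=7
i=13 t=18 v=2: → [15,26),[10,21); WM=17
i=14 t=19 v=6: → [15,26),[10,21); WM=17
i=15 t=19 v=8: → [15,26),[10,21); WM=17
i=16 t=20 v=1: → [20,31),[15,26),[10,21); WM=18
i=17 t=18 v=4: → [15,26),[10,21); WM=18
i=18 t=20 v=9: → [20,31),[15,26),[10,21); WM=18
i=19 t=28 v=6: → [25,36),[20,31); WM=26; [10,21) fires=9 [15,26) fires=9
i=20 t=28 v=7: → [25,36),[20,31); WM=26
i=21 t=28 v=4: → [25,36),[20,31); WM=26
i=22 t=33 v=5: → [30,41),[25,36); WM=31; [20,31) fires=9
i=23 t=34 v=6: → [30,41),[25,36); WM=32

6 10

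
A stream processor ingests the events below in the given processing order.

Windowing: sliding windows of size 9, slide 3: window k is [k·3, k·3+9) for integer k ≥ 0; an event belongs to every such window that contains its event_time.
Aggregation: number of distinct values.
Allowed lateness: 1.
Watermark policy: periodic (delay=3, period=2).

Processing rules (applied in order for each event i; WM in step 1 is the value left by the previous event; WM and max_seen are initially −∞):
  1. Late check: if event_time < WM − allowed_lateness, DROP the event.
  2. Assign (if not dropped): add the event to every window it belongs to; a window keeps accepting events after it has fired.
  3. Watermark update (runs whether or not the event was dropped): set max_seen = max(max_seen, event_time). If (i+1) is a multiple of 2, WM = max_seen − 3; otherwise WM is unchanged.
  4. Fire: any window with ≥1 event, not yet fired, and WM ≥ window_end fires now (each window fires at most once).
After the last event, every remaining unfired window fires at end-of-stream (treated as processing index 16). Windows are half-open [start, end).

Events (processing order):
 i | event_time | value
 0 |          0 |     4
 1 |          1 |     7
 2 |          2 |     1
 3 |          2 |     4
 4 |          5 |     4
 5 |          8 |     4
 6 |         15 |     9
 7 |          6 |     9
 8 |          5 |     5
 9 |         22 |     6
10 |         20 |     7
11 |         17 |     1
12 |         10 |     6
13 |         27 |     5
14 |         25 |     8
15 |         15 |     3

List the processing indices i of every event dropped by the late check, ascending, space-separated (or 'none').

i=0 t=0 v=4: → [0,9); WM=−∞
i=1 t=1 v=7: → [0,9); WM=-2
i=2 t=2 v=1: → [0,9); WM=-2
i=3 t=2 v=4: → [0,9); WM=-1
i=4 t=5 v=4: → [3,12),[0,9); WM=-1
i=5 t=8 v=4: → [6,15),[3,12),[0,9); WM=5
i=6 t=15 v=9: → [15,24),[12,21),[9,18); WM=5
i=7 t=6 v=9: → [6,15),[3,12),[0,9); WM=12; [0,9) fires=4 [3,12) fires=2
i=8 t=5 v=5: DROP (t<12-1); WM=12
i=9 t=22 v=6: → [21,30),[18,27),[15,24); WM=19; [6,15) fires=2 [9,18) fires=1
i=10 t=20 v=7: → [18,27),[15,24),[12,21); WM=19
i=11 t=17 v=1: DROP (t<19-1); WM=19
i=12 t=10 v=6: DROP (t<19-1); WM=19
i=13 t=27 v=5: → [27,36),[24,33),[21,30); WM=24; [12,21) fires=2 [15,24) fires=3
i=14 t=25 v=8: → [24,33),[21,30),[18,27); WM=24
i=15 t=15 v=3: DROP (t<24-1); WM=24

8 11 12 15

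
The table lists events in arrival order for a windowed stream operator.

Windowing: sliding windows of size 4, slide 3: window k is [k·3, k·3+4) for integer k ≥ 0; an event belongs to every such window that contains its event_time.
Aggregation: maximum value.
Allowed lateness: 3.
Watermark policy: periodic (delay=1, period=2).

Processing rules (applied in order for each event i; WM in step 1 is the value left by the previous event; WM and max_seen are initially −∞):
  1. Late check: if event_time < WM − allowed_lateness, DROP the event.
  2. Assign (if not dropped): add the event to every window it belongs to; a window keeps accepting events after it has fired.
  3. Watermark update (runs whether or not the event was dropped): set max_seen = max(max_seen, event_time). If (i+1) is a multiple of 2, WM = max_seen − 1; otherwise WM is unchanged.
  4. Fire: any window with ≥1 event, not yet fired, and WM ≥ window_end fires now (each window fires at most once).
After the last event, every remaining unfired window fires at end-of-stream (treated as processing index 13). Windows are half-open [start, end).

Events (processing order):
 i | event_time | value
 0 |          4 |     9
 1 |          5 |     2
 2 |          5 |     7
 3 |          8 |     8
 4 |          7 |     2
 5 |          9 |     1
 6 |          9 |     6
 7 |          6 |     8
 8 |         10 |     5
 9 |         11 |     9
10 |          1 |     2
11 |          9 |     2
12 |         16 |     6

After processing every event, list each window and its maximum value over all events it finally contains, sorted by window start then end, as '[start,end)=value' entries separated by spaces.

i=0 t=4 v=9: → [3,7); WM=−∞
i=1 t=5 v=2: → [3,7); WM=4
i=2 t=5 v=7: → [3,7); WM=4
i=3 t=8 v=8: → [6,10); WM=7; [3,7) fires=9
i=4 t=7 v=2: → [6,10); WM=7
i=5 t=9 v=1: → [9,13),[6,10); WM=8
i=6 t=9 v=6: → [9,13),[6,10); WM=8
i=7 t=6 v=8: → [6,10),[3,7); WM=8
i=8 t=10 v=5: → [9,13); WM=8
i=9 t=11 v=9: → [9,13); WM=10; [6,10) fires=8
i=10 t=1 v=2: DROP (t<10-3); WM=10
i=11 t=9 v=2: → [9,13),[6,10); WM=10
i=12 t=16 v=6: → [15,19); WM=10

[3,7)=9 [6,10)=8 [9,13)=9 [15,19)=6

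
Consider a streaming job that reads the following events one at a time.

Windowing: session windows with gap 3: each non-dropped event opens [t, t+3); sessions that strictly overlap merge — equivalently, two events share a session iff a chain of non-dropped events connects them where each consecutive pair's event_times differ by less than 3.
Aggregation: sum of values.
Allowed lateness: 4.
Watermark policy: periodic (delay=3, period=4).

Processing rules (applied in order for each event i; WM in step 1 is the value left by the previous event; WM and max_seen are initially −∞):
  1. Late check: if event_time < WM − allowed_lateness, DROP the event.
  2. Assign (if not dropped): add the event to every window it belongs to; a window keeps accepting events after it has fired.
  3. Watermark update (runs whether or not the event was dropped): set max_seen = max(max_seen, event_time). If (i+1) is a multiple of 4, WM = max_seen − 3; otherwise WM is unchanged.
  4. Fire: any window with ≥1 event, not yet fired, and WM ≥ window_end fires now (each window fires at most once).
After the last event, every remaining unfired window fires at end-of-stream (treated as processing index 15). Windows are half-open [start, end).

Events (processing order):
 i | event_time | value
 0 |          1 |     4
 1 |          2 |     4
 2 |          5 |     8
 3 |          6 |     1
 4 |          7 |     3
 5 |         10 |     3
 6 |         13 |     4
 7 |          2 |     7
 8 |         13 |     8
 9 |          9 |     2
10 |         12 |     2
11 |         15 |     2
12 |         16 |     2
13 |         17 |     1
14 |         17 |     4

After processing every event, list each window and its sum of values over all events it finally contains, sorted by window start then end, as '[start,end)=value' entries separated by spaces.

[1,5)=15 [5,20)=40

i=0 t=1 v=4: → [1,4); WM=−∞
i=1 t=2 v=4: → [1,5); WM=−∞
i=2 t=5 v=8: → [5,8); WM=−∞
i=3 t=6 v=1: → [5,9); WM=3
i=4 t=7 v=3: → [5,10); WM=3
i=5 t=10 v=3: → [10,13); WM=3
i=6 t=13 v=4: → [13,16); WM=3
i=7 t=2 v=7: → [1,5); WM=10
i=8 t=13 v=8: → [13,16); WM=10
i=9 t=9 v=2: → [5,13); WM=10
i=10 t=12 v=2: → [5,16); WM=10
i=11 t=15 v=2: → [5,18); WM=12
i=12 t=16 v=2: → [5,19); WM=12
i=13 t=17 v=1: → [5,20); WM=12
i=14 t=17 v=4: → [5,20); WM=12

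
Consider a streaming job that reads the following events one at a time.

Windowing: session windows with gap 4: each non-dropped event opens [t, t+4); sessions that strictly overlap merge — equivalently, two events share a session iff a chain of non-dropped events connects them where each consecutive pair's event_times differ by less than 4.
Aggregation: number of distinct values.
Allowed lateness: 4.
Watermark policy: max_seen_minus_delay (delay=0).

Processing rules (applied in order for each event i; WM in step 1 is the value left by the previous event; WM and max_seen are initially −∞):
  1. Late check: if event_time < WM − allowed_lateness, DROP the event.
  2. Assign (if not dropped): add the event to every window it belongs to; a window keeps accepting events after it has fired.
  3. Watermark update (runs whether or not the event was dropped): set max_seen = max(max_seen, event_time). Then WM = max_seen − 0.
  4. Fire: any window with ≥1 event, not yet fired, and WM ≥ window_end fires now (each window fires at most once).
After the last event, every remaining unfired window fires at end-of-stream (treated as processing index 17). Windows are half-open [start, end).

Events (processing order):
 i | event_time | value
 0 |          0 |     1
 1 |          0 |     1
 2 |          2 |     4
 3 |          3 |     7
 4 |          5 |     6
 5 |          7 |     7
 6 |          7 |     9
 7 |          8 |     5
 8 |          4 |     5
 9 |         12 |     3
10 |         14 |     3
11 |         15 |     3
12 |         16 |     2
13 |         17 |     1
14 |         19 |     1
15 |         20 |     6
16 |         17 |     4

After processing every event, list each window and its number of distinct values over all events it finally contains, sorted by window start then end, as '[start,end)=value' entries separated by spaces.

[0,12)=6 [12,24)=5

i=0 t=0 v=1: → [0,4); WM=0
i=1 t=0 v=1: → [0,4); WM=0
i=2 t=2 v=4: → [0,6); WM=2
i=3 t=3 v=7: → [0,7); WM=3
i=4 t=5 v=6: → [0,9); WM=5
i=5 t=7 v=7: → [0,11); WM=7
i=6 t=7 v=9: → [0,11); WM=7
i=7 t=8 v=5: → [0,12); WM=8
i=8 t=4 v=5: → [0,12); WM=8
i=9 t=12 v=3: → [12,16); WM=12
i=10 t=14 v=3: → [12,18); WM=14
i=11 t=15 v=3: → [12,19); WM=15
i=12 t=16 v=2: → [12,20); WM=16
i=13 t=17 v=1: → [12,21); WM=17
i=14 t=19 v=1: → [12,23); WM=19
i=15 t=20 v=6: → [12,24); WM=20
i=16 t=17 v=4: → [12,24); WM=20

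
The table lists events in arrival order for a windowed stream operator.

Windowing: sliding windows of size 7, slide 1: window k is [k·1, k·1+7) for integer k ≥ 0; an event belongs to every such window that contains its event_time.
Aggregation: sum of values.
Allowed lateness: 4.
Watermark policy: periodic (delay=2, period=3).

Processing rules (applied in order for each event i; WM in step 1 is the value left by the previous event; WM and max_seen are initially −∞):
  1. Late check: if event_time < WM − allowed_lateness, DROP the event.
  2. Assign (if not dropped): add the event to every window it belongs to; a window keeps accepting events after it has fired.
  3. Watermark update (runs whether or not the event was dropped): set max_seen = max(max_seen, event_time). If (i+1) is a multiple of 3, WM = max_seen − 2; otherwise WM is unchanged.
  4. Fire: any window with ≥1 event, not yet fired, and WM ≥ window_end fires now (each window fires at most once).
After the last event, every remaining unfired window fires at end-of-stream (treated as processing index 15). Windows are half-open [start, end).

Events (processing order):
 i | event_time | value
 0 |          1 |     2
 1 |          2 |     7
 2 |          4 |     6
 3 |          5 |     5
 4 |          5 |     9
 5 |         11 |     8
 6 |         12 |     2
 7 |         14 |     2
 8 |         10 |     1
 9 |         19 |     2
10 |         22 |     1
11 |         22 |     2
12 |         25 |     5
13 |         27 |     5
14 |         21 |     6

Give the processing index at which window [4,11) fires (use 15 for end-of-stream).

8

i=0 t=1 v=2: → [1,8),[0,7); WM=−∞
i=1 t=2 v=7: → [2,9),[1,8),[0,7); WM=−∞
i=2 t=4 v=6: → [4,11),[3,10),[2,9),[1,8),[0,7); WM=2
i=3 t=5 v=5: → [5,12),[4,11),[3,10),[2,9),[1,8),[0,7); WM=2
i=4 t=5 v=9: → [5,12),[4,11),[3,10),[2,9),[1,8),[0,7); WM=2
i=5 t=11 v=8: → [11,18),[10,17),[9,16),[8,15),[7,14),[6,13),[5,12); WM=9; [0,7) fires=29 [1,8) fires=29 [2,9) fires=27
i=6 t=12 v=2: → [12,19),[11,18),[10,17),[9,16),[8,15),[7,14),[6,13); WM=9
i=7 t=14 v=2: → [14,21),[13,20),[12,19),[11,18),[10,17),[9,16),[8,15); WM=9
i=8 t=10 v=1: → [10,17),[9,16),[8,15),[7,14),[6,13),[5,12),[4,11); WM=12; [3,10) fires=20 [4,11) fires=21 [5,12) fires=23
i=9 t=19 v=2: → [19,26),[18,25),[17,24),[16,23),[15,22),[14,21),[13,20); WM=12
i=10 t=22 v=1: → [22,29),[21,28),[20,27),[19,26),[18,25),[17,24),[16,23); WM=12
i=11 t=22 v=2: → [22,29),[21,28),[20,27),[19,26),[18,25),[17,24),[16,23); WM=20; [6,13) fires=11 [7,14) fires=11 [8,15) fires=13 [9,16) fires=13 [10,17) fires=13 [11,18) fires=12 [12,19) fires=4 [13,20) fires=4
i=12 t=25 v=5: → [25,32),[24,31),[23,30),[22,29),[21,28),[20,27),[19,26); WM=20
i=13 t=27 v=5: → [27,34),[26,33),[25,32),[24,31),[23,30),[22,29),[21,28); WM=20
i=14 t=21 v=6: → [21,28),[20,27),[19,26),[18,25),[17,24),[16,23),[15,22); WM=25; [14,21) fires=4 [15,22) fires=8 [16,23) fires=11 [17,24) fires=11 [18,25) fires=11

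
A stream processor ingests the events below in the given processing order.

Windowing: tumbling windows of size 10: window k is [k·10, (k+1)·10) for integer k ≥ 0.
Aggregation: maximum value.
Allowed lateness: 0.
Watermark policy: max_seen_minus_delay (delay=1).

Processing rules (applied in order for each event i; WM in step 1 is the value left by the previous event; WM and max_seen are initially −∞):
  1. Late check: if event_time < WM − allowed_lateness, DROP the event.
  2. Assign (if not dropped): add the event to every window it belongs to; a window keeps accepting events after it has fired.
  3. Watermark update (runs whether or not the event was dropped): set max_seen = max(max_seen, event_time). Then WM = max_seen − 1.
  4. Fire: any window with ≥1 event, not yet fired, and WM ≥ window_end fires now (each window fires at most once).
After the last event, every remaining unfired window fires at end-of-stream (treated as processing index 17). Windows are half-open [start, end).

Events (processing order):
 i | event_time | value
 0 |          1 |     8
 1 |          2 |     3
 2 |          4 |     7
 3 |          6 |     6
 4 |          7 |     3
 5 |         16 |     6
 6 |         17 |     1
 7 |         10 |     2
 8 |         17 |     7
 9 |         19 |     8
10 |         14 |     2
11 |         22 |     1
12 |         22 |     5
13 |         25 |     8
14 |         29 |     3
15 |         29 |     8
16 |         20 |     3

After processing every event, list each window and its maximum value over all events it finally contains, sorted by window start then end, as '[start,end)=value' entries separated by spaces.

i=0 t=1 v=8: → [0,10); WM=0
i=1 t=2 v=3: → [0,10); WM=1
i=2 t=4 v=7: → [0,10); WM=3
i=3 t=6 v=6: → [0,10); WM=5
i=4 t=7 v=3: → [0,10); WM=6
i=5 t=16 v=6: → [10,20); WM=15; [0,10) fires=8
i=6 t=17 v=1: → [10,20); WM=16
i=7 t=10 v=2: DROP (t<16-0); WM=16
i=8 t=17 v=7: → [10,20); WM=16
i=9 t=19 v=8: → [10,20); WM=18
i=10 t=14 v=2: DROP (t<18-0); WM=18
i=11 t=22 v=1: → [20,30); WM=21; [10,20) fires=8
i=12 t=22 v=5: → [20,30); WM=21
i=13 t=25 v=8: → [20,30); WM=24
i=14 t=29 v=3: → [20,30); WM=28
i=15 t=29 v=8: → [20,30); WM=28
i=16 t=20 v=3: DROP (t<28-0); WM=28

[0,10)=8 [10,20)=8 [20,30)=8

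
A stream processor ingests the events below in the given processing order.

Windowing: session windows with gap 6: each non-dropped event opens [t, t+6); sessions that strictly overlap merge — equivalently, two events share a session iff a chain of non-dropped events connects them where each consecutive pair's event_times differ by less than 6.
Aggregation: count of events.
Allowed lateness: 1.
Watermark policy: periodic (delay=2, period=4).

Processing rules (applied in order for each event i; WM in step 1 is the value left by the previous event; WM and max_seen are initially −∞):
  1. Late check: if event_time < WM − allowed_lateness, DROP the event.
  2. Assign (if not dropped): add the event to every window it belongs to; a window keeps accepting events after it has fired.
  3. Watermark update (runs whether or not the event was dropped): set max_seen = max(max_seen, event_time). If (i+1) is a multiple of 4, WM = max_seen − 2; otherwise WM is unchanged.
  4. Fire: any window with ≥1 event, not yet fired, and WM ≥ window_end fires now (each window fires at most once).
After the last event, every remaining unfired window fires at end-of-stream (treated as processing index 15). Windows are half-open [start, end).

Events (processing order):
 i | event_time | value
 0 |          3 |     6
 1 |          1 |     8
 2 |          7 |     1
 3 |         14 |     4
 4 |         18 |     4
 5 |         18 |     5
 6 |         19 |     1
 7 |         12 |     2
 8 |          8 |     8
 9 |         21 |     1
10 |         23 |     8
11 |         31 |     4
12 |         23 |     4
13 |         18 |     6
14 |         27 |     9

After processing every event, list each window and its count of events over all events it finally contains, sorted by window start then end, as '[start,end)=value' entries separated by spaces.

i=0 t=3 v=6: → [3,9); WM=−∞
i=1 t=1 v=8: → [1,9); WM=−∞
i=2 t=7 v=1: → [1,13); WM=−∞
i=3 t=14 v=4: → [14,20); WM=12
i=4 t=18 v=4: → [14,24); WM=12
i=5 t=18 v=5: → [14,24); WM=12
i=6 t=19 v=1: → [14,25); WM=12
i=7 t=12 v=2: → [1,25); WM=17
i=8 t=8 v=8: DROP (t<17-1); WM=17
i=9 t=21 v=1: → [1,27); WM=17
i=10 t=23 v=8: → [1,29); WM=17
i=11 t=31 v=4: → [31,37); WM=29
i=12 t=23 v=4: DROP (t<29-1); WM=29
i=13 t=18 v=6: DROP (t<29-1); WM=29
i=14 t=27 v=9: DROP (t<29-1); WM=29

[1,29)=10 [31,37)=1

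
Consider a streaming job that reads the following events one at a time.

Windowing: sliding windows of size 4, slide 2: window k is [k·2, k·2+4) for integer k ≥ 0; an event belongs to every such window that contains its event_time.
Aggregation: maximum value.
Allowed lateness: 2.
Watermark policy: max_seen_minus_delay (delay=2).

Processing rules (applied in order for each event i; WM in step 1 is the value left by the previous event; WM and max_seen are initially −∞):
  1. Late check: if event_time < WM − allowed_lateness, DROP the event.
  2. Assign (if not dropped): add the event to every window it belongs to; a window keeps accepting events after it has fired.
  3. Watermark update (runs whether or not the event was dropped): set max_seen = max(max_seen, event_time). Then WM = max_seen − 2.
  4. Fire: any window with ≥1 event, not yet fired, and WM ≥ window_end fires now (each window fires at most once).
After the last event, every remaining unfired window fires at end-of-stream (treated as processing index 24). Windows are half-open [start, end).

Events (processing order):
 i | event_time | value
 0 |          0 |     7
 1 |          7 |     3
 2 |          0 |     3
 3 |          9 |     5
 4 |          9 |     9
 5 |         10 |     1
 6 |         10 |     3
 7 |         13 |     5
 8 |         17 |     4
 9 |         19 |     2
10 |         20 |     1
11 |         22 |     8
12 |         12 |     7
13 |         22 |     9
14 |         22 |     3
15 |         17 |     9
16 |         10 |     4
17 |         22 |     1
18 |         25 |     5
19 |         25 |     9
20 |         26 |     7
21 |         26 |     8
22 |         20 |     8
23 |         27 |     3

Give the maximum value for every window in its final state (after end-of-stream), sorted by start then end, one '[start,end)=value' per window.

[0,4)=7 [4,8)=3 [6,10)=9 [8,12)=9 [10,14)=5 [12,16)=5 [14,18)=4 [16,20)=4 [18,22)=2 [20,24)=9 [22,26)=9 [24,28)=9 [26,30)=8

i=0 t=0 v=7: → [0,4); WM=-2
i=1 t=7 v=3: → [6,10),[4,8); WM=5; [0,4) fires=7
i=2 t=0 v=3: DROP (t<5-2); WM=5
i=3 t=9 v=5: → [8,12),[6,10); WM=7
i=4 t=9 v=9: → [8,12),[6,10); WM=7
i=5 t=10 v=1: → [10,14),[8,12); WM=8; [4,8) fires=3
i=6 t=10 v=3: → [10,14),[8,12); WM=8
i=7 t=13 v=5: → [12,16),[10,14); WM=11; [6,10) fires=9
i=8 t=17 v=4: → [16,20),[14,18); WM=15; [8,12) fires=9 [10,14) fires=5
i=9 t=19 v=2: → [18,22),[16,20); WM=17; [12,16) fires=5
i=10 t=20 v=1: → [20,24),[18,22); WM=18; [14,18) fires=4
i=11 t=22 v=8: → [22,26),[20,24); WM=20; [16,20) fires=4
i=12 t=12 v=7: DROP (t<20-2); WM=20
i=13 t=22 v=9: → [22,26),[20,24); WM=20
i=14 t=22 v=3: → [22,26),[20,24); WM=20
i=15 t=17 v=9: DROP (t<20-2); WM=20
i=16 t=10 v=4: DROP (t<20-2); WM=20
i=17 t=22 v=1: → [22,26),[20,24); WM=20
i=18 t=25 v=5: → [24,28),[22,26); WM=23; [18,22) fires=2
i=19 t=25 v=9: → [24,28),[22,26); WM=23
i=20 t=26 v=7: → [26,30),[24,28); WM=24; [20,24) fires=9
i=21 t=26 v=8: → [26,30),[24,28); WM=24
i=22 t=20 v=8: DROP (t<24-2); WM=24
i=23 t=27 v=3: → [26,30),[24,28); WM=25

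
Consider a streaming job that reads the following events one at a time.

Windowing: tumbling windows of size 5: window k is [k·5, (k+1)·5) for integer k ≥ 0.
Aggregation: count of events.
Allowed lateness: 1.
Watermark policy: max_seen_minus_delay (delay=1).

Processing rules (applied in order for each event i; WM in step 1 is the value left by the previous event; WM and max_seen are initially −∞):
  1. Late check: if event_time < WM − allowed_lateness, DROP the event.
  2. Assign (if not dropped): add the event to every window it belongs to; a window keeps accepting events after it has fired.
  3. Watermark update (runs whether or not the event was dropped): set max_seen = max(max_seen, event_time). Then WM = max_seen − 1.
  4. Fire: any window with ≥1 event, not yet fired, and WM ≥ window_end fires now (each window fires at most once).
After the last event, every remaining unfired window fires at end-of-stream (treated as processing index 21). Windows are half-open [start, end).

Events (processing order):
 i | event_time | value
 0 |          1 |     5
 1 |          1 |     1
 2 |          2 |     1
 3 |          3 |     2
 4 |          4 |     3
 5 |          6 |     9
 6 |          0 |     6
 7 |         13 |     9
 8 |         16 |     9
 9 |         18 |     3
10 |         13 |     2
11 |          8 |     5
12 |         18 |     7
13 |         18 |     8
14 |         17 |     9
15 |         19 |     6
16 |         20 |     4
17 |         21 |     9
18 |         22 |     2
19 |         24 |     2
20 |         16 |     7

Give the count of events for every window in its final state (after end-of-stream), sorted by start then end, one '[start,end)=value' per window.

i=0 t=1 v=5: → [0,5); WM=0
i=1 t=1 v=1: → [0,5); WM=0
i=2 t=2 v=1: → [0,5); WM=1
i=3 t=3 v=2: → [0,5); WM=2
i=4 t=4 v=3: → [0,5); WM=3
i=5 t=6 v=9: → [5,10); WM=5; [0,5) fires=5
i=6 t=0 v=6: DROP (t<5-1); WM=5
i=7 t=13 v=9: → [10,15); WM=12; [5,10) fires=1
i=8 t=16 v=9: → [15,20); WM=15; [10,15) fires=1
i=9 t=18 v=3: → [15,20); WM=17
i=10 t=13 v=2: DROP (t<17-1); WM=17
i=11 t=8 v=5: DROP (t<17-1); WM=17
i=12 t=18 v=7: → [15,20); WM=17
i=13 t=18 v=8: → [15,20); WM=17
i=14 t=17 v=9: → [15,20); WM=17
i=15 t=19 v=6: → [15,20); WM=18
i=16 t=20 v=4: → [20,25); WM=19
i=17 t=21 v=9: → [20,25); WM=20; [15,20) fires=6
i=18 t=22 v=2: → [20,25); WM=21
i=19 t=24 v=2: → [20,25); WM=23
i=20 t=16 v=7: DROP (t<23-1); WM=23

[0,5)=5 [5,10)=1 [10,15)=1 [15,20)=6 [20,25)=4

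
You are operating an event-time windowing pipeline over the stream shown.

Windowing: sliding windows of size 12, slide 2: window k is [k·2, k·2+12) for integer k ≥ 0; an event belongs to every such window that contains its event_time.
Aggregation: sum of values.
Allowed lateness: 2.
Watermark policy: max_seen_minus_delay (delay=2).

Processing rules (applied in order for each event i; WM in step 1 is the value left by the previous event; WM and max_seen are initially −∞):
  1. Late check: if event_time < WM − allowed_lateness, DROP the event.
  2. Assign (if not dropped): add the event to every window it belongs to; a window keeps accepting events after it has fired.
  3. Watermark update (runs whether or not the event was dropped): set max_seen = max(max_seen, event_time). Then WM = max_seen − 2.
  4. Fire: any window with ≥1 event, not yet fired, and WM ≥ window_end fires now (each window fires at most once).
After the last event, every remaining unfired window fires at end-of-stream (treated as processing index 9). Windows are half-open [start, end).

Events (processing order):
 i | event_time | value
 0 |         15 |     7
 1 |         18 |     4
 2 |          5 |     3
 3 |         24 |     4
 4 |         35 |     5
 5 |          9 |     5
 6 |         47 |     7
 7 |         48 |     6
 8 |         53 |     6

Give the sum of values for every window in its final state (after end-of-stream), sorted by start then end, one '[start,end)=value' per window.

[4,16)=7 [6,18)=7 [8,20)=11 [10,22)=11 [12,24)=11 [14,26)=15 [16,28)=8 [18,30)=8 [20,32)=4 [22,34)=4 [24,36)=9 [26,38)=5 [28,40)=5 [30,42)=5 [32,44)=5 [34,46)=5 [36,48)=7 [38,50)=13 [40,52)=13 [42,54)=19 [44,56)=19 [46,58)=19 [48,60)=12 [50,62)=6 [52,64)=6

i=0 t=15 v=7: → [14,26),[12,24),[10,22),[8,20),[6,18),[4,16); WM=13
i=1 t=18 v=4: → [18,30),[16,28),[14,26),[12,24),[10,22),[8,20); WM=16; [4,16) fires=7
i=2 t=5 v=3: DROP (t<16-2); WM=16
i=3 t=24 v=4: → [24,36),[22,34),[20,32),[18,30),[16,28),[14,26); WM=22; [6,18) fires=7 [8,20) fires=11 [10,22) fires=11
i=4 t=35 v=5: → [34,46),[32,44),[30,42),[28,40),[26,38),[24,36); WM=33; [12,24) fires=11 [14,26) fires=15 [16,28) fires=8 [18,30) fires=8 [20,32) fires=4
i=5 t=9 v=5: DROP (t<33-2); WM=33
i=6 t=47 v=7: → [46,58),[44,56),[42,54),[40,52),[38,50),[36,48); WM=45; [22,34) fires=4 [24,36) fires=9 [26,38) fires=5 [28,40) fires=5 [30,42) fires=5 [32,44) fires=5
i=7 t=48 v=6: → [48,60),[46,58),[44,56),[42,54),[40,52),[38,50); WM=46; [34,46) fires=5
i=8 t=53 v=6: → [52,64),[50,62),[48,60),[46,58),[44,56),[42,54); WM=51; [36,48) fires=7 [38,50) fires=13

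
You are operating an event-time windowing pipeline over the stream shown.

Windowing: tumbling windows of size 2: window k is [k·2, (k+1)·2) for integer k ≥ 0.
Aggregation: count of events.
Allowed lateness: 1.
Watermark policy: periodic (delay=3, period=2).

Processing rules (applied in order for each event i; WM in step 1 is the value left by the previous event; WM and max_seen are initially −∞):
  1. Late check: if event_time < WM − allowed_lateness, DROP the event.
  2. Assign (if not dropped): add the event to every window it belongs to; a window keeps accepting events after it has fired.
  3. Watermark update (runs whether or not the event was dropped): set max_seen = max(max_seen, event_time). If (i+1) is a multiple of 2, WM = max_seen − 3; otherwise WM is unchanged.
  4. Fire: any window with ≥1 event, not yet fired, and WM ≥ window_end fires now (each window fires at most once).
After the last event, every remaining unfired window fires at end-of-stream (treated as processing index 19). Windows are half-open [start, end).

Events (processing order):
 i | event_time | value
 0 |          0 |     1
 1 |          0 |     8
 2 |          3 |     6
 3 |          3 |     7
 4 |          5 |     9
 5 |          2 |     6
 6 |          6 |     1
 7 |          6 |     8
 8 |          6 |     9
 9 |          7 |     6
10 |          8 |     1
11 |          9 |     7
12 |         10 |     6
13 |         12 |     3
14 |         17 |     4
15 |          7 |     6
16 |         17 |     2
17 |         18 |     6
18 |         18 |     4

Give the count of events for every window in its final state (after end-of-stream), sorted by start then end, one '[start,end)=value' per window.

[0,2)=2 [2,4)=3 [4,6)=1 [6,8)=4 [8,10)=2 [10,12)=1 [12,14)=1 [16,18)=2 [18,20)=2

i=0 t=0 v=1: → [0,2); WM=−∞
i=1 t=0 v=8: → [0,2); WM=-3
i=2 t=3 v=6: → [2,4); WM=-3
i=3 t=3 v=7: → [2,4); WM=0
i=4 t=5 v=9: → [4,6); WM=0
i=5 t=2 v=6: → [2,4); WM=2; [0,2) fires=2
i=6 t=6 v=1: → [6,8); WM=2
i=7 t=6 v=8: → [6,8); WM=3
i=8 t=6 v=9: → [6,8); WM=3
i=9 t=7 v=6: → [6,8); WM=4; [2,4) fires=3
i=10 t=8 v=1: → [8,10); WM=4
i=11 t=9 v=7: → [8,10); WM=6; [4,6) fires=1
i=12 t=10 v=6: → [10,12); WM=6
i=13 t=12 v=3: → [12,14); WM=9; [6,8) fires=4
i=14 t=17 v=4: → [16,18); WM=9
i=15 t=7 v=6: DROP (t<9-1); WM=14; [8,10) fires=2 [10,12) fires=1 [12,14) fires=1
i=16 t=17 v=2: → [16,18); WM=14
i=17 t=18 v=6: → [18,20); WM=15
i=18 t=18 v=4: → [18,20); WM=15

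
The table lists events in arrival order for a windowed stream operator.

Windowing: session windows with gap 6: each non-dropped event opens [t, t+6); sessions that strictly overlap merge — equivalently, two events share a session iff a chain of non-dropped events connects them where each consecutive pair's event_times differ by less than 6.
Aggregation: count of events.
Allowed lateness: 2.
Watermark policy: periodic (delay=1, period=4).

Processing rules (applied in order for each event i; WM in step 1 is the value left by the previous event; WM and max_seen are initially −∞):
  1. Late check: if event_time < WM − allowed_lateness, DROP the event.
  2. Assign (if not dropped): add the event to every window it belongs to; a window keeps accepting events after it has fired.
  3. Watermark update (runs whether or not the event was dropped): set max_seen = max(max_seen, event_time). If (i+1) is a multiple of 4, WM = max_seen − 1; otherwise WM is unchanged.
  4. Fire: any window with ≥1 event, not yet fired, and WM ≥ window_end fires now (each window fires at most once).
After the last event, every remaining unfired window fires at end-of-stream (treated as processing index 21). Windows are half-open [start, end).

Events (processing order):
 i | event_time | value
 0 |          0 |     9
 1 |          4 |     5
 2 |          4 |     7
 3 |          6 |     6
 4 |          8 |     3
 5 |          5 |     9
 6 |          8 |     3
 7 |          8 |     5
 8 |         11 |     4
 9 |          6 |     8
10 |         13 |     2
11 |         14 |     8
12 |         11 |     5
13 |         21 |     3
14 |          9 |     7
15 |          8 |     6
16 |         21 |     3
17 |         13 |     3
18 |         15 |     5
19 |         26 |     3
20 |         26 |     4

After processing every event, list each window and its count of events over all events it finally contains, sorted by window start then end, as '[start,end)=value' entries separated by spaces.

[0,20)=13 [21,32)=4

i=0 t=0 v=9: → [0,6); WM=−∞
i=1 t=4 v=5: → [0,10); WM=−∞
i=2 t=4 v=7: → [0,10); WM=−∞
i=3 t=6 v=6: → [0,12); WM=5
i=4 t=8 v=3: → [0,14); WM=5
i=5 t=5 v=9: → [0,14); WM=5
i=6 t=8 v=3: → [0,14); WM=5
i=7 t=8 v=5: → [0,14); WM=7
i=8 t=11 v=4: → [0,17); WM=7
i=9 t=6 v=8: → [0,17); WM=7
i=10 t=13 v=2: → [0,19); WM=7
i=11 t=14 v=8: → [0,20); WM=13
i=12 t=11 v=5: → [0,20); WM=13
i=13 t=21 v=3: → [21,27); WM=13
i=14 t=9 v=7: DROP (t<13-2); WM=13
i=15 t=8 v=6: DROP (t<13-2); WM=20
i=16 t=21 v=3: → [21,27); WM=20
i=17 t=13 v=3: DROP (t<20-2); WM=20
i=18 t=15 v=5: DROP (t<20-2); WM=20
i=19 t=26 v=3: → [21,32); WM=25
i=20 t=26 v=4: → [21,32); WM=25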